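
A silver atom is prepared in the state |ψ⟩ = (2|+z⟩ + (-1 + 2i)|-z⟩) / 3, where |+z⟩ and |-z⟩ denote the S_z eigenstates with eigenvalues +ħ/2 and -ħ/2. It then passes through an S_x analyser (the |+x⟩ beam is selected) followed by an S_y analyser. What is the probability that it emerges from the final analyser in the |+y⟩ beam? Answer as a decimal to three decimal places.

First analyser (S_x): P(|+x⟩) = |⟨+x|ψ⟩|² = 5/18.
After stage 1 the state is |+x⟩; P(|+y⟩) = |⟨+y|+x⟩|² = 1/2.
Joint probability = 5/18 × 1/2 = 0.139.

0.139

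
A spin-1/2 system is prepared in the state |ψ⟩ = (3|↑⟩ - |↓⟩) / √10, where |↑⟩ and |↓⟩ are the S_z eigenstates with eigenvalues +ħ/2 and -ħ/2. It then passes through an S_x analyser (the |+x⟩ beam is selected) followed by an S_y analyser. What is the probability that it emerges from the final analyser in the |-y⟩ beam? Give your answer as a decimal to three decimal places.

First analyser (S_x): P(|+x⟩) = |⟨+x|ψ⟩|² = 4/20.
After stage 1 the state is |+x⟩; P(|-y⟩) = |⟨-y|+x⟩|² = 1/2.
Joint probability = 4/20 × 1/2 = 0.100.

0.100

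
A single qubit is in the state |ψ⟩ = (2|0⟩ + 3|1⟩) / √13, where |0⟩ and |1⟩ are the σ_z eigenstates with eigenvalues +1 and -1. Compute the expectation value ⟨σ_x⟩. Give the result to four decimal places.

0.9231

⟨σ_x⟩ = 2 Re(a* b)/(|a|²+|b|²) with a = 2, b = 3.
a* b = 6, so ⟨σ_x⟩ = 12/13.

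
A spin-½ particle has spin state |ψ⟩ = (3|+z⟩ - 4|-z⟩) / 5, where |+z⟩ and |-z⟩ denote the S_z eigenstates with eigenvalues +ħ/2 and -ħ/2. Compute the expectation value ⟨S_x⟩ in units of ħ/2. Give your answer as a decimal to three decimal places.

-0.960

⟨σ_x⟩ = 2 Re(a* b)/(|a|²+|b|²) with a = 3, b = -4.
a* b = -12, so ⟨σ_x⟩ = -24/25.
⟨S_x⟩ = (ħ/2)·⟨σ_x⟩.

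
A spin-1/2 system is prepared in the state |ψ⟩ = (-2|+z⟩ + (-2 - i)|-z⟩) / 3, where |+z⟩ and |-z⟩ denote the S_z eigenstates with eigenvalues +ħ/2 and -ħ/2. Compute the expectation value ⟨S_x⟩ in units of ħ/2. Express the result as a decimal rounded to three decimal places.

0.889

⟨σ_x⟩ = 2 Re(a* b)/(|a|²+|b|²) with a = -2, b = (-2 - i).
a* b = (4 + 2i), so ⟨σ_x⟩ = 8/9.
⟨S_x⟩ = (ħ/2)·⟨σ_x⟩.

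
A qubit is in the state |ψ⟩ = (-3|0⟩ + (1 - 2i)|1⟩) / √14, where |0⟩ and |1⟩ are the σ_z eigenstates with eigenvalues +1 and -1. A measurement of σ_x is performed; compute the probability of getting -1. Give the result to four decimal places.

0.7143

|-x⟩ = (|0⟩ - |1⟩)/√2, so ⟨-x|ψ⟩ = (-4 + 2i) / (√2·√14).
P = |-4 + 2i|² / 28 = 20/28.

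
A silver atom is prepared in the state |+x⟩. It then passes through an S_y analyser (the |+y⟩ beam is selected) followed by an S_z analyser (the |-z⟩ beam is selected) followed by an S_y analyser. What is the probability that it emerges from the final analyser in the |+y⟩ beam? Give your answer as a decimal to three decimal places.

First analyser (S_y): from |+x⟩, P(|+y⟩) = 1/2.
After stage 1 the state is |+y⟩; P(|-z⟩) = |⟨-z|+y⟩|² = 1/2.
After stage 2 the state is |-z⟩; P(|+y⟩) = |⟨+y|-z⟩|² = 1/2.
Joint probability = 1/2 × 1/2 × 1/2 = 0.125.

0.125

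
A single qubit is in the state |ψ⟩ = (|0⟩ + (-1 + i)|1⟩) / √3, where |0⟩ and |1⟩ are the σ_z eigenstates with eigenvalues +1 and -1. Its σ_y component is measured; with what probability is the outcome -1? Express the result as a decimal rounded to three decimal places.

|-y⟩ = (|0⟩ - i|1⟩)/√2, so ⟨-y|ψ⟩ = (-i) / (√2·√3).
P = |-i|² / 6 = 1/6.

0.167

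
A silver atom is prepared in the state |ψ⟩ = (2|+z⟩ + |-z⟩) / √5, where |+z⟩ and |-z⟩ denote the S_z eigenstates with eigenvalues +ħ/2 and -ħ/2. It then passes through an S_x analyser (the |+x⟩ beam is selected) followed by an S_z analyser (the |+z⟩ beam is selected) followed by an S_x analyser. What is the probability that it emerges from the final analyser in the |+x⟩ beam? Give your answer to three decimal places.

0.225

First analyser (S_x): P(|+x⟩) = |⟨+x|ψ⟩|² = 9/10.
After stage 1 the state is |+x⟩; P(|+z⟩) = |⟨+z|+x⟩|² = 1/2.
After stage 2 the state is |+z⟩; P(|+x⟩) = |⟨+x|+z⟩|² = 1/2.
Joint probability = 9/10 × 1/2 × 1/2 = 0.225.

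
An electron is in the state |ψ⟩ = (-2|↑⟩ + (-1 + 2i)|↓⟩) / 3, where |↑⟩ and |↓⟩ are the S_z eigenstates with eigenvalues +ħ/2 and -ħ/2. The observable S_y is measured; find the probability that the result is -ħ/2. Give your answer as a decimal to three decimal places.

0.944

|-y⟩ = (|↑⟩ - i|↓⟩)/√2, so ⟨-y|ψ⟩ = (-4 - i) / (√2·3).
P = |-4 - i|² / 18 = 17/18.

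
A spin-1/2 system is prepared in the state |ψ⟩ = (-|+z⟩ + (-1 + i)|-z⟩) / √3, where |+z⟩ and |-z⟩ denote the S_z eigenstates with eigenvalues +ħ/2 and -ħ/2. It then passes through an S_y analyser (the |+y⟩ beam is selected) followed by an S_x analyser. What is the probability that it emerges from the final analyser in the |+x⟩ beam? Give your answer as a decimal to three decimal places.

0.083

First analyser (S_y): P(|+y⟩) = |⟨+y|ψ⟩|² = 1/6.
After stage 1 the state is |+y⟩; P(|+x⟩) = |⟨+x|+y⟩|² = 1/2.
Joint probability = 1/6 × 1/2 = 0.083.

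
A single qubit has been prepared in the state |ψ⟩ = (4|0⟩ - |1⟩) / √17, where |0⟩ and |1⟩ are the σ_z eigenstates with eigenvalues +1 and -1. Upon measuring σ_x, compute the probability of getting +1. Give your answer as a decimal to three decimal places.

|+x⟩ = (|0⟩ + |1⟩)/√2, so ⟨+x|ψ⟩ = (3) / (√2·√17).
P = |3|² / 34 = 9/34.

0.265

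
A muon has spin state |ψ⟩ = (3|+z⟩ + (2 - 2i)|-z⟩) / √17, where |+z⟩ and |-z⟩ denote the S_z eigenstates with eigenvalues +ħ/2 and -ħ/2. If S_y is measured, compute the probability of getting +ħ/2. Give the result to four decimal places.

|+y⟩ = (|+z⟩ + i|-z⟩)/√2, so ⟨+y|ψ⟩ = (1 - 2i) / (√2·√17).
P = |1 - 2i|² / 34 = 5/34.

0.1471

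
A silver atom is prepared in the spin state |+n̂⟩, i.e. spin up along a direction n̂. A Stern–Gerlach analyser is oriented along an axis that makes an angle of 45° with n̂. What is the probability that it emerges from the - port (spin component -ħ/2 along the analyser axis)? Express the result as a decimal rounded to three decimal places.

0.146

For spin-½, the probability of finding spin-up along an axis at angle θ to the initial spin direction is cos²(θ/2); spin-down is sin²(θ/2).
θ = 45°, so P = sin²(22.5°) ≈ 0.146.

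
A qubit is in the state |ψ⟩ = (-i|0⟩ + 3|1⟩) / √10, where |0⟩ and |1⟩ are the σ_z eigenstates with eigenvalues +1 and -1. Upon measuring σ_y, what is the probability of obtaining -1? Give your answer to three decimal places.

0.200

|-y⟩ = (|0⟩ - i|1⟩)/√2, so ⟨-y|ψ⟩ = (2i) / (√2·√10).
P = |2i|² / 20 = 4/20.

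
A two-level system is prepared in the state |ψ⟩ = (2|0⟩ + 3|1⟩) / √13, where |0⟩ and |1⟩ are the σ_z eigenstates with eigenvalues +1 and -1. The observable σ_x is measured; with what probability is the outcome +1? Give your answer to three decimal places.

0.962

|+x⟩ = (|0⟩ + |1⟩)/√2, so ⟨+x|ψ⟩ = (5) / (√2·√13).
P = |5|² / 26 = 25/26.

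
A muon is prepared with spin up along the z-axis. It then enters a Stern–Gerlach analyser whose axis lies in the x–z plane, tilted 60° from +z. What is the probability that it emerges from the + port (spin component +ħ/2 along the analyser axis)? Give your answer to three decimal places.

0.750

For spin-½, the probability of finding spin-up along an axis at angle θ to the initial spin direction is cos²(θ/2); spin-down is sin²(θ/2).
θ = 60°, so P = cos²(30°) ≈ 0.750.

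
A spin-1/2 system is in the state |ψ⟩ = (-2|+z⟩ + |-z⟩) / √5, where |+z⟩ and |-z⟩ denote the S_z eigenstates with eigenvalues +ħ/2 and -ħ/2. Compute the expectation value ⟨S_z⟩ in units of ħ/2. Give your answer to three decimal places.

⟨σ_z⟩ = |a|² - |b|² divided by |a|²+|b|², with a, b the |+z⟩, |-z⟩ amplitudes.
= (4 - 1)/5 = 3/5.
⟨S_z⟩ = (ħ/2)·⟨σ_z⟩.

0.600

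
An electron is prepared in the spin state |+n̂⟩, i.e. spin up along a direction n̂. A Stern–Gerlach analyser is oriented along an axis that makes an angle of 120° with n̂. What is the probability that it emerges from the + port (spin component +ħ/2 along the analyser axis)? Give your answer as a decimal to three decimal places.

For spin-½, the probability of finding spin-up along an axis at angle θ to the initial spin direction is cos²(θ/2); spin-down is sin²(θ/2).
θ = 120°, so P = cos²(60°) ≈ 0.250.

0.250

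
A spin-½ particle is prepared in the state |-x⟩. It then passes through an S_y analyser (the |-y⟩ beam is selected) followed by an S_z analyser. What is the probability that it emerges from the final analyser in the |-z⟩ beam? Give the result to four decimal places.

0.2500

First analyser (S_y): from |-x⟩, P(|-y⟩) = 1/2.
After stage 1 the state is |-y⟩; P(|-z⟩) = |⟨-z|-y⟩|² = 1/2.
Joint probability = 1/2 × 1/2 = 0.2500.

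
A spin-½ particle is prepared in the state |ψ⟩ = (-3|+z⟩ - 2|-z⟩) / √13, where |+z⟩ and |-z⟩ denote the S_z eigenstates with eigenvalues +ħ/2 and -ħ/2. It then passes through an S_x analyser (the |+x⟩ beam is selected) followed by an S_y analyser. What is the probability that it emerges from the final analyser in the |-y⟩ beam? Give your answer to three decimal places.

0.481

First analyser (S_x): P(|+x⟩) = |⟨+x|ψ⟩|² = 25/26.
After stage 1 the state is |+x⟩; P(|-y⟩) = |⟨-y|+x⟩|² = 1/2.
Joint probability = 25/26 × 1/2 = 0.481.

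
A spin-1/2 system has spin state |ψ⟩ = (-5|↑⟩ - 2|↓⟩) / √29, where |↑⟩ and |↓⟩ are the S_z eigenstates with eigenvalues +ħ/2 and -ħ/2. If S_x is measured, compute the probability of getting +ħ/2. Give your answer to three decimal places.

|+x⟩ = (|↑⟩ + |↓⟩)/√2, so ⟨+x|ψ⟩ = (-7) / (√2·√29).
P = |-7|² / 58 = 49/58.

0.845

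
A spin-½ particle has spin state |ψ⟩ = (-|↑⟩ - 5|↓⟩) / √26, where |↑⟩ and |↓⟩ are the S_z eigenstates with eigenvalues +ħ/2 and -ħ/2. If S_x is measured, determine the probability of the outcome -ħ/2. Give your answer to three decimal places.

0.308

|-x⟩ = (|↑⟩ - |↓⟩)/√2, so ⟨-x|ψ⟩ = (4) / (√2·√26).
P = |4|² / 52 = 16/52.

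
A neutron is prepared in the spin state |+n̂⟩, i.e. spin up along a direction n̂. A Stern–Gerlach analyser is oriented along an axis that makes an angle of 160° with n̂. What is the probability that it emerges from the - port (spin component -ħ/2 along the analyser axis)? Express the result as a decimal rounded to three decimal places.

0.970

For spin-½, the probability of finding spin-up along an axis at angle θ to the initial spin direction is cos²(θ/2); spin-down is sin²(θ/2).
θ = 160°, so P = sin²(80°) ≈ 0.970.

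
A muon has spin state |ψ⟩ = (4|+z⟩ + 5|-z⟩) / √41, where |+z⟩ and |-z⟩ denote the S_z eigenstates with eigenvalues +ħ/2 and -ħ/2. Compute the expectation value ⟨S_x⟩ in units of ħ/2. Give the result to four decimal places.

0.9756

⟨σ_x⟩ = 2 Re(a* b)/(|a|²+|b|²) with a = 4, b = 5.
a* b = 20, so ⟨σ_x⟩ = 40/41.
⟨S_x⟩ = (ħ/2)·⟨σ_x⟩.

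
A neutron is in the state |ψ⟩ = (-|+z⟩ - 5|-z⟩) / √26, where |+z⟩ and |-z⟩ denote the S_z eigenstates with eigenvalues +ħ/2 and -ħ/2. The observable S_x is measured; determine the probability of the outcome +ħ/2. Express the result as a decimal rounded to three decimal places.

|+x⟩ = (|+z⟩ + |-z⟩)/√2, so ⟨+x|ψ⟩ = (-6) / (√2·√26).
P = |-6|² / 52 = 36/52.

0.692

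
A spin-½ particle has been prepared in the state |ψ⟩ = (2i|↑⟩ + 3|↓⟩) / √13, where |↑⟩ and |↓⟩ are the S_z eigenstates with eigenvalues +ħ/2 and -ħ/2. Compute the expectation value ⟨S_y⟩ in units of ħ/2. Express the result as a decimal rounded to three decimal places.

-0.923

⟨σ_y⟩ = 2 Im(a* b)/(|a|²+|b|²) with a = 2i, b = 3.
a* b = -6i, so ⟨σ_y⟩ = -12/13.
⟨S_y⟩ = (ħ/2)·⟨σ_y⟩.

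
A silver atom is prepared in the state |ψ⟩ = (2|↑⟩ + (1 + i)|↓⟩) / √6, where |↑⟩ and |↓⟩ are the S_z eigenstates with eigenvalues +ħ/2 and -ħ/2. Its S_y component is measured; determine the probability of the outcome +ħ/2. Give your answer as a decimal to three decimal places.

0.833

|+y⟩ = (|↑⟩ + i|↓⟩)/√2, so ⟨+y|ψ⟩ = (3 - i) / (√2·√6).
P = |3 - i|² / 12 = 10/12.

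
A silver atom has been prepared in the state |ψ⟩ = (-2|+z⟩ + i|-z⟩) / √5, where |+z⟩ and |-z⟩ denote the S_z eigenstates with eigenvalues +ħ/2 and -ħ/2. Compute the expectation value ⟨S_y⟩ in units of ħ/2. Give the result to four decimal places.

-0.8000

⟨σ_y⟩ = 2 Im(a* b)/(|a|²+|b|²) with a = -2, b = i.
a* b = -2i, so ⟨σ_y⟩ = -4/5.
⟨S_y⟩ = (ħ/2)·⟨σ_y⟩.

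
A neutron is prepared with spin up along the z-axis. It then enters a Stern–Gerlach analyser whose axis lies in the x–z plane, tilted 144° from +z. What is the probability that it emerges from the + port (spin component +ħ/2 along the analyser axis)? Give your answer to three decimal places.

0.095

For spin-½, the probability of finding spin-up along an axis at angle θ to the initial spin direction is cos²(θ/2); spin-down is sin²(θ/2).
θ = 144°, so P = cos²(72°) ≈ 0.095.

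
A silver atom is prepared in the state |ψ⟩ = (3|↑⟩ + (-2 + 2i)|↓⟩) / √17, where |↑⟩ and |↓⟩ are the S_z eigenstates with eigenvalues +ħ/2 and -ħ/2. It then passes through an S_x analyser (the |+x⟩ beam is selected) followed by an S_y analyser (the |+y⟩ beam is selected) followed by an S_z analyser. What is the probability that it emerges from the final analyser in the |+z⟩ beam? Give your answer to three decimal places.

First analyser (S_x): P(|+x⟩) = |⟨+x|ψ⟩|² = 5/34.
After stage 1 the state is |+x⟩; P(|+y⟩) = |⟨+y|+x⟩|² = 1/2.
After stage 2 the state is |+y⟩; P(|+z⟩) = |⟨+z|+y⟩|² = 1/2.
Joint probability = 5/34 × 1/2 × 1/2 = 0.037.

0.037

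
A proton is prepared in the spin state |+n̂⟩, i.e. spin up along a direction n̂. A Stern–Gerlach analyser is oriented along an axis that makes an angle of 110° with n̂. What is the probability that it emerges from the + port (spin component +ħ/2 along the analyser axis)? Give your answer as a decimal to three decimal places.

For spin-½, the probability of finding spin-up along an axis at angle θ to the initial spin direction is cos²(θ/2); spin-down is sin²(θ/2).
θ = 110°, so P = cos²(55°) ≈ 0.329.

0.329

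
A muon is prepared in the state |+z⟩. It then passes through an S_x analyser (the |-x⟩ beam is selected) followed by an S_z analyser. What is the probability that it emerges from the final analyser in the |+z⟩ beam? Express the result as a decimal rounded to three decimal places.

First analyser (S_x): from |+z⟩, P(|-x⟩) = 1/2.
After stage 1 the state is |-x⟩; P(|+z⟩) = |⟨+z|-x⟩|² = 1/2.
Joint probability = 1/2 × 1/2 = 0.250.

0.250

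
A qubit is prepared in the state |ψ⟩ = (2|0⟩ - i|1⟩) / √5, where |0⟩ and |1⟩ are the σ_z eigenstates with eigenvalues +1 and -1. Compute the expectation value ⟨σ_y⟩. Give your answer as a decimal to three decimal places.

-0.800

⟨σ_y⟩ = 2 Im(a* b)/(|a|²+|b|²) with a = 2, b = -i.
a* b = -2i, so ⟨σ_y⟩ = -4/5.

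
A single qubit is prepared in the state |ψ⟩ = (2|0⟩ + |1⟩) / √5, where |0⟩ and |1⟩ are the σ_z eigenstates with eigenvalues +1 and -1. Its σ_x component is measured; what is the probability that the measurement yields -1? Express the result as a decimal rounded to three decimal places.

0.100

|-x⟩ = (|0⟩ - |1⟩)/√2, so ⟨-x|ψ⟩ = (1) / (√2·√5).
P = |1|² / 10 = 1/10.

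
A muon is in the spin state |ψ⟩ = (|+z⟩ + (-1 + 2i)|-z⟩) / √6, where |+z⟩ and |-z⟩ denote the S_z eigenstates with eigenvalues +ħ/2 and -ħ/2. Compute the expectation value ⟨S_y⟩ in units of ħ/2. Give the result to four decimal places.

0.6667

⟨σ_y⟩ = 2 Im(a* b)/(|a|²+|b|²) with a = 1, b = (-1 + 2i).
a* b = (-1 + 2i), so ⟨σ_y⟩ = 4/6.
⟨S_y⟩ = (ħ/2)·⟨σ_y⟩.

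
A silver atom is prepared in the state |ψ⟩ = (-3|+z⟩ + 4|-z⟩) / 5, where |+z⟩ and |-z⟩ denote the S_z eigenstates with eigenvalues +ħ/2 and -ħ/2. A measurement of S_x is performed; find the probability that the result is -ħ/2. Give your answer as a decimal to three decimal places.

|-x⟩ = (|+z⟩ - |-z⟩)/√2, so ⟨-x|ψ⟩ = (-7) / (√2·5).
P = |-7|² / 50 = 49/50.

0.980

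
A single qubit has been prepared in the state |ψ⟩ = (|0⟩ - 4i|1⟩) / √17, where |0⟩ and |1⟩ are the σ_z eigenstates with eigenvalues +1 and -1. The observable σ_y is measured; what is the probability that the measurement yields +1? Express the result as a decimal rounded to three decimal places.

0.265

|+y⟩ = (|0⟩ + i|1⟩)/√2, so ⟨+y|ψ⟩ = (-3) / (√2·√17).
P = |-3|² / 34 = 9/34.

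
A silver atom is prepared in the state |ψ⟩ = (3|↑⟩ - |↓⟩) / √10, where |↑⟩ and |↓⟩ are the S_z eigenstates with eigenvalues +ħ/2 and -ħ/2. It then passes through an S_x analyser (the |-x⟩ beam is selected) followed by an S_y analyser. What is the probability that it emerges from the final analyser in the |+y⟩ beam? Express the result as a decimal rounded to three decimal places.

First analyser (S_x): P(|-x⟩) = |⟨-x|ψ⟩|² = 16/20.
After stage 1 the state is |-x⟩; P(|+y⟩) = |⟨+y|-x⟩|² = 1/2.
Joint probability = 16/20 × 1/2 = 0.400.

0.400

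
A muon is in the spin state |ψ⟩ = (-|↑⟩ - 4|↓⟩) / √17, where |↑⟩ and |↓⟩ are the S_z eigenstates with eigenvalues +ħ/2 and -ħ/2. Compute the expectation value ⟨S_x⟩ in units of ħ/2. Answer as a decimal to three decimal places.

0.471

⟨σ_x⟩ = 2 Re(a* b)/(|a|²+|b|²) with a = -1, b = -4.
a* b = 4, so ⟨σ_x⟩ = 8/17.
⟨S_x⟩ = (ħ/2)·⟨σ_x⟩.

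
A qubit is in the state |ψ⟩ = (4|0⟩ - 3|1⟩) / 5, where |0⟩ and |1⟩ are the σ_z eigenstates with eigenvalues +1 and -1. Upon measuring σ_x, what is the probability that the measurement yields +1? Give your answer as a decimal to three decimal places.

0.020

|+x⟩ = (|0⟩ + |1⟩)/√2, so ⟨+x|ψ⟩ = (1) / (√2·5).
P = |1|² / 50 = 1/50.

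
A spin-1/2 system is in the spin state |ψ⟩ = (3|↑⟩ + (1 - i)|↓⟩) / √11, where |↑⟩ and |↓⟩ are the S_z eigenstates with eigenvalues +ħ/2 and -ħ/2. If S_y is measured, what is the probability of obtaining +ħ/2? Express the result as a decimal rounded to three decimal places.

|+y⟩ = (|↑⟩ + i|↓⟩)/√2, so ⟨+y|ψ⟩ = (2 - i) / (√2·√11).
P = |2 - i|² / 22 = 5/22.

0.227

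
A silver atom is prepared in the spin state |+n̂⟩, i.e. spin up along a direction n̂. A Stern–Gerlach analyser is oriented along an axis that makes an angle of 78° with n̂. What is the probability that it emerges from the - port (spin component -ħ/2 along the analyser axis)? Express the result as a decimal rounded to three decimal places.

0.396

For spin-½, the probability of finding spin-up along an axis at angle θ to the initial spin direction is cos²(θ/2); spin-down is sin²(θ/2).
θ = 78°, so P = sin²(39°) ≈ 0.396.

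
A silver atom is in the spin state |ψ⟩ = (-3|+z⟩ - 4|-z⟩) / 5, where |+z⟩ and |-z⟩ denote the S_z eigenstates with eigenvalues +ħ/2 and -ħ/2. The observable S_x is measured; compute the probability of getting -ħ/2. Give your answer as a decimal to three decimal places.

|-x⟩ = (|+z⟩ - |-z⟩)/√2, so ⟨-x|ψ⟩ = (1) / (√2·5).
P = |1|² / 50 = 1/50.

0.020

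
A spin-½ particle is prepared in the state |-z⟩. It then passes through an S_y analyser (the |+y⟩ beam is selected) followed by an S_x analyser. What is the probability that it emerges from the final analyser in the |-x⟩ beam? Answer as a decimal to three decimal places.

First analyser (S_y): from |-z⟩, P(|+y⟩) = 1/2.
After stage 1 the state is |+y⟩; P(|-x⟩) = |⟨-x|+y⟩|² = 1/2.
Joint probability = 1/2 × 1/2 = 0.250.

0.250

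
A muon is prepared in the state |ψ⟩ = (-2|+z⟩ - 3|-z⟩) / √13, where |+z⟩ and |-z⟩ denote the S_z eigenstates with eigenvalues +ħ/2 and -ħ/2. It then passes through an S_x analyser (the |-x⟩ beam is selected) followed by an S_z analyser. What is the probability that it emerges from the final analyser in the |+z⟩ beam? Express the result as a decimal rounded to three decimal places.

0.019

First analyser (S_x): P(|-x⟩) = |⟨-x|ψ⟩|² = 1/26.
After stage 1 the state is |-x⟩; P(|+z⟩) = |⟨+z|-x⟩|² = 1/2.
Joint probability = 1/26 × 1/2 = 0.019.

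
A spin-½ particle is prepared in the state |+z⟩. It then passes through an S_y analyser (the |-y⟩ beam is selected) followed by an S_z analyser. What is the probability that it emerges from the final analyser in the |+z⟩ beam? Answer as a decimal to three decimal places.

First analyser (S_y): from |+z⟩, P(|-y⟩) = 1/2.
After stage 1 the state is |-y⟩; P(|+z⟩) = |⟨+z|-y⟩|² = 1/2.
Joint probability = 1/2 × 1/2 = 0.250.

0.250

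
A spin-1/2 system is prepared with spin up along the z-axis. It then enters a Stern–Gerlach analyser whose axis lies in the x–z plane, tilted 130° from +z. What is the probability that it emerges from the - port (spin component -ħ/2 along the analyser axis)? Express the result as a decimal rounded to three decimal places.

For spin-½, the probability of finding spin-up along an axis at angle θ to the initial spin direction is cos²(θ/2); spin-down is sin²(θ/2).
θ = 130°, so P = sin²(65°) ≈ 0.821.

0.821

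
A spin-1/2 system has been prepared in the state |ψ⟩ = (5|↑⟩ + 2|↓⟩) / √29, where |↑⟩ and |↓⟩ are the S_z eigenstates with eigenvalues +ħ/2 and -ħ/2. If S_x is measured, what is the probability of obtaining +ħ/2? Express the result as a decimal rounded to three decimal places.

|+x⟩ = (|↑⟩ + |↓⟩)/√2, so ⟨+x|ψ⟩ = (7) / (√2·√29).
P = |7|² / 58 = 49/58.

0.845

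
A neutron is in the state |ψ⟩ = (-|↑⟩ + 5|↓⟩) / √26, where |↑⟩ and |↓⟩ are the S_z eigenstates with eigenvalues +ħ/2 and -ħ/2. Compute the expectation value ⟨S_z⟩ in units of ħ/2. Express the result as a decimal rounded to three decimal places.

-0.923

⟨σ_z⟩ = |a|² - |b|² divided by |a|²+|b|², with a, b the |↑⟩, |↓⟩ amplitudes.
= (1 - 25)/26 = -24/26.
⟨S_z⟩ = (ħ/2)·⟨σ_z⟩.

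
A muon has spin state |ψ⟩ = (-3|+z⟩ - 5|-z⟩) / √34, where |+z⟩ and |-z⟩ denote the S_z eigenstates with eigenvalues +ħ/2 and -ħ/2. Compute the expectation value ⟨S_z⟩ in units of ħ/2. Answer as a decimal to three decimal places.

⟨σ_z⟩ = |a|² - |b|² divided by |a|²+|b|², with a, b the |+z⟩, |-z⟩ amplitudes.
= (9 - 25)/34 = -16/34.
⟨S_z⟩ = (ħ/2)·⟨σ_z⟩.

-0.471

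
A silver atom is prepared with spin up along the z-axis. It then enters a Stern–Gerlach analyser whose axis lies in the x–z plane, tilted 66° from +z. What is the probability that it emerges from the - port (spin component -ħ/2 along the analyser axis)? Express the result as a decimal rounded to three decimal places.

For spin-½, the probability of finding spin-up along an axis at angle θ to the initial spin direction is cos²(θ/2); spin-down is sin²(θ/2).
θ = 66°, so P = sin²(33°) ≈ 0.297.

0.297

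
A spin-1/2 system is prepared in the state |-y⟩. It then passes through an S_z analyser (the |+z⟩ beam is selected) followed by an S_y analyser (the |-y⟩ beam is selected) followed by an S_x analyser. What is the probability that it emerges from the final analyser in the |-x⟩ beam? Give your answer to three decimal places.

First analyser (S_z): from |-y⟩, P(|+z⟩) = 1/2.
After stage 1 the state is |+z⟩; P(|-y⟩) = |⟨-y|+z⟩|² = 1/2.
After stage 2 the state is |-y⟩; P(|-x⟩) = |⟨-x|-y⟩|² = 1/2.
Joint probability = 1/2 × 1/2 × 1/2 = 0.125.

0.125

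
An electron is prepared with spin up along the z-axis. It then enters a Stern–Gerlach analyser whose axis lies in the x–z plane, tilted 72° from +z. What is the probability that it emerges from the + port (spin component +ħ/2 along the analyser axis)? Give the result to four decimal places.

For spin-½, the probability of finding spin-up along an axis at angle θ to the initial spin direction is cos²(θ/2); spin-down is sin²(θ/2).
θ = 72°, so P = cos²(36°) ≈ 0.6545.

0.6545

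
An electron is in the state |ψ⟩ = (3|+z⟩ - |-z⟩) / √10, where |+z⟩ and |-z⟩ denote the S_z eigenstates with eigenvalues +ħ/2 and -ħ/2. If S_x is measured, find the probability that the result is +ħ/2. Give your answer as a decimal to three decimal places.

0.200

|+x⟩ = (|+z⟩ + |-z⟩)/√2, so ⟨+x|ψ⟩ = (2) / (√2·√10).
P = |2|² / 20 = 4/20.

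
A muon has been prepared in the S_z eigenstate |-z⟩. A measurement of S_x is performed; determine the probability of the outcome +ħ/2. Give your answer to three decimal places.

In the S_z basis, |-z⟩ = |-z⟩ and |+x⟩ = (|+z⟩ + |-z⟩)/√2.
|⟨+x|-z⟩|² = 1/2.

0.500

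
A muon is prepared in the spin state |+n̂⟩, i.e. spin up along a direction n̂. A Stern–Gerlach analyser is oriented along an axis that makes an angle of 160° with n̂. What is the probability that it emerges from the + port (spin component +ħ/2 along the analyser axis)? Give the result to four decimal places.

For spin-½, the probability of finding spin-up along an axis at angle θ to the initial spin direction is cos²(θ/2); spin-down is sin²(θ/2).
θ = 160°, so P = cos²(80°) ≈ 0.0302.

0.0302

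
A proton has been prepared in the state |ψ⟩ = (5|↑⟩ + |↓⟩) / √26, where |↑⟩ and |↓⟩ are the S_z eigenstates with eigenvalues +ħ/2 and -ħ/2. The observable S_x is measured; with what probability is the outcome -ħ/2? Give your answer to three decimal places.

0.308

|-x⟩ = (|↑⟩ - |↓⟩)/√2, so ⟨-x|ψ⟩ = (4) / (√2·√26).
P = |4|² / 52 = 16/52.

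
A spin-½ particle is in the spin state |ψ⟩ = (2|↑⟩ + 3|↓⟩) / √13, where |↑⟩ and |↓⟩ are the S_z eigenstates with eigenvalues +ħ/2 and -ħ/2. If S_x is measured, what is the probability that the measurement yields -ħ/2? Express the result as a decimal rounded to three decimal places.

|-x⟩ = (|↑⟩ - |↓⟩)/√2, so ⟨-x|ψ⟩ = (-1) / (√2·√13).
P = |-1|² / 26 = 1/26.

0.038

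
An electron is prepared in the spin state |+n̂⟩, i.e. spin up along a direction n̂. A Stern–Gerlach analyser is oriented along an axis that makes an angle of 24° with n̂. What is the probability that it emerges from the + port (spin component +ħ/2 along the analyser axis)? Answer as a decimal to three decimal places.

For spin-½, the probability of finding spin-up along an axis at angle θ to the initial spin direction is cos²(θ/2); spin-down is sin²(θ/2).
θ = 24°, so P = cos²(12°) ≈ 0.957.

0.957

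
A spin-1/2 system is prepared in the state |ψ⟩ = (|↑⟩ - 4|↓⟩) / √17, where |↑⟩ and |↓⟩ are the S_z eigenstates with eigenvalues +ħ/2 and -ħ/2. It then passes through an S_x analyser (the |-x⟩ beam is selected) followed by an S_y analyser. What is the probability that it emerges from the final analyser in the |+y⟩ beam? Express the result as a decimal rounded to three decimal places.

0.368

First analyser (S_x): P(|-x⟩) = |⟨-x|ψ⟩|² = 25/34.
After stage 1 the state is |-x⟩; P(|+y⟩) = |⟨+y|-x⟩|² = 1/2.
Joint probability = 25/34 × 1/2 = 0.368.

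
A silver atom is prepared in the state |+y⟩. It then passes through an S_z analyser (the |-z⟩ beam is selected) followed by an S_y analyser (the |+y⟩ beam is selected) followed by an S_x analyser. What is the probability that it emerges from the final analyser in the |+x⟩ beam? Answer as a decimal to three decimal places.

First analyser (S_z): from |+y⟩, P(|-z⟩) = 1/2.
After stage 1 the state is |-z⟩; P(|+y⟩) = |⟨+y|-z⟩|² = 1/2.
After stage 2 the state is |+y⟩; P(|+x⟩) = |⟨+x|+y⟩|² = 1/2.
Joint probability = 1/2 × 1/2 × 1/2 = 0.125.

0.125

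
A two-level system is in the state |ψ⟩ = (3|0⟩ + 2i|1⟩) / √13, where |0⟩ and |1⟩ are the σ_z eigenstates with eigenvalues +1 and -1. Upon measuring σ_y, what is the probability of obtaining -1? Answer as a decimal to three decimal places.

|-y⟩ = (|0⟩ - i|1⟩)/√2, so ⟨-y|ψ⟩ = (1) / (√2·√13).
P = |1|² / 26 = 1/26.

0.038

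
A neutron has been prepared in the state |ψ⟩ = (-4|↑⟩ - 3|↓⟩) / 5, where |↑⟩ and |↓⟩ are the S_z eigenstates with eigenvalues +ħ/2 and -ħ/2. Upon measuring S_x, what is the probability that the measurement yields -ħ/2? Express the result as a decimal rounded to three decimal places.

0.020

|-x⟩ = (|↑⟩ - |↓⟩)/√2, so ⟨-x|ψ⟩ = (-1) / (√2·5).
P = |-1|² / 50 = 1/50.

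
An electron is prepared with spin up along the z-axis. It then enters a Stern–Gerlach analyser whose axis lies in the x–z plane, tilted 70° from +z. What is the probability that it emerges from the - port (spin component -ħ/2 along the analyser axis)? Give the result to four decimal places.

0.3290

For spin-½, the probability of finding spin-up along an axis at angle θ to the initial spin direction is cos²(θ/2); spin-down is sin²(θ/2).
θ = 70°, so P = sin²(35°) ≈ 0.3290.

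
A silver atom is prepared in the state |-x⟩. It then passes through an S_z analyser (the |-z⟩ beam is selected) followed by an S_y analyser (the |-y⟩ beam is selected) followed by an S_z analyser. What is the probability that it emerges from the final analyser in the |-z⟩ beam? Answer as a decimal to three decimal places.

0.125

First analyser (S_z): from |-x⟩, P(|-z⟩) = 1/2.
After stage 1 the state is |-z⟩; P(|-y⟩) = |⟨-y|-z⟩|² = 1/2.
After stage 2 the state is |-y⟩; P(|-z⟩) = |⟨-z|-y⟩|² = 1/2.
Joint probability = 1/2 × 1/2 × 1/2 = 0.125.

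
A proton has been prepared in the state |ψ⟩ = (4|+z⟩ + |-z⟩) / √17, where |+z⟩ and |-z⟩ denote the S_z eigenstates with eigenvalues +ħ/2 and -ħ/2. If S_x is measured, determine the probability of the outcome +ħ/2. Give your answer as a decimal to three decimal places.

0.735

|+x⟩ = (|+z⟩ + |-z⟩)/√2, so ⟨+x|ψ⟩ = (5) / (√2·√17).
P = |5|² / 34 = 25/34.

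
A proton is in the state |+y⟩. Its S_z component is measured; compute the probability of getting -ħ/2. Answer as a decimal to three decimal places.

0.500

In the S_z basis, |+y⟩ = (|↑⟩ + i|↓⟩)/√2 and |-z⟩ = |↓⟩.
|⟨-z|+y⟩|² = 1/2.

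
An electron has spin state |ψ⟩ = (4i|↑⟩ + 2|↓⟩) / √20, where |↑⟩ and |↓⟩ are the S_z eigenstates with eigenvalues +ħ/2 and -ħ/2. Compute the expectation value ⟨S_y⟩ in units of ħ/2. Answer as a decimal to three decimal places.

⟨σ_y⟩ = 2 Im(a* b)/(|a|²+|b|²) with a = 4i, b = 2.
a* b = -8i, so ⟨σ_y⟩ = -16/20.
⟨S_y⟩ = (ħ/2)·⟨σ_y⟩.

-0.800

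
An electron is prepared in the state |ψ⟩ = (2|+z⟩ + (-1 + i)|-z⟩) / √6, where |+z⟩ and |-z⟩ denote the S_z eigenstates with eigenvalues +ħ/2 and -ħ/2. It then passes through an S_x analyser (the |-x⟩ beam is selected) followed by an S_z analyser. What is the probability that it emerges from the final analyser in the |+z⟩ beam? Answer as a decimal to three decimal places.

0.417

First analyser (S_x): P(|-x⟩) = |⟨-x|ψ⟩|² = 10/12.
After stage 1 the state is |-x⟩; P(|+z⟩) = |⟨+z|-x⟩|² = 1/2.
Joint probability = 10/12 × 1/2 = 0.417.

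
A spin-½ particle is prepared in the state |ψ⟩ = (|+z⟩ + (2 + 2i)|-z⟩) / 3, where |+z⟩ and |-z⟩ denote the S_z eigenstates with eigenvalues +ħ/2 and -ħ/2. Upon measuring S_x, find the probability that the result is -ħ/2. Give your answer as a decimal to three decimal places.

0.278

|-x⟩ = (|+z⟩ - |-z⟩)/√2, so ⟨-x|ψ⟩ = (-1 - 2i) / (√2·3).
P = |-1 - 2i|² / 18 = 5/18.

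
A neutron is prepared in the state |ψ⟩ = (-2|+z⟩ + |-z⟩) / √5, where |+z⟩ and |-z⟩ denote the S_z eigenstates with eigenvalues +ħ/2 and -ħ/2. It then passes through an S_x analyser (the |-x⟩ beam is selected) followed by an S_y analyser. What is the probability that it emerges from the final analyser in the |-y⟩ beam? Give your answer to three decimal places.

First analyser (S_x): P(|-x⟩) = |⟨-x|ψ⟩|² = 9/10.
After stage 1 the state is |-x⟩; P(|-y⟩) = |⟨-y|-x⟩|² = 1/2.
Joint probability = 9/10 × 1/2 = 0.450.

0.450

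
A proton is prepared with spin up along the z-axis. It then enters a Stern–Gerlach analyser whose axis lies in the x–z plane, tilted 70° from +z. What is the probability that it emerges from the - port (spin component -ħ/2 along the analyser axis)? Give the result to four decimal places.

For spin-½, the probability of finding spin-up along an axis at angle θ to the initial spin direction is cos²(θ/2); spin-down is sin²(θ/2).
θ = 70°, so P = sin²(35°) ≈ 0.3290.

0.3290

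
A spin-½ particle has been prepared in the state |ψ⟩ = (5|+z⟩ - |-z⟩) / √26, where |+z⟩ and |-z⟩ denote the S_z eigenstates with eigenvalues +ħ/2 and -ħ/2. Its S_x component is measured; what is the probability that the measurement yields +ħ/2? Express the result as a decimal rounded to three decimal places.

|+x⟩ = (|+z⟩ + |-z⟩)/√2, so ⟨+x|ψ⟩ = (4) / (√2·√26).
P = |4|² / 52 = 16/52.

0.308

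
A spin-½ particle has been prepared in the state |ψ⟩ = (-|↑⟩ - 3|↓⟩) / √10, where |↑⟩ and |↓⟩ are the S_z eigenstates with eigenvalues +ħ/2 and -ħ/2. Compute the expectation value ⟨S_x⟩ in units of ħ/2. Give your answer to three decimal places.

0.600

⟨σ_x⟩ = 2 Re(a* b)/(|a|²+|b|²) with a = -1, b = -3.
a* b = 3, so ⟨σ_x⟩ = 6/10.
⟨S_x⟩ = (ħ/2)·⟨σ_x⟩.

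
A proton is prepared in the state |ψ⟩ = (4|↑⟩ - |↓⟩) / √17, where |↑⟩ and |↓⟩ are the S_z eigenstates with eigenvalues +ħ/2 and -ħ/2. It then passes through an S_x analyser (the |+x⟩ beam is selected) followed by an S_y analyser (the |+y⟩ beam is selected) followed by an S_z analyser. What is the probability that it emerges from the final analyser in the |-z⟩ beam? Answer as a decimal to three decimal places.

First analyser (S_x): P(|+x⟩) = |⟨+x|ψ⟩|² = 9/34.
After stage 1 the state is |+x⟩; P(|+y⟩) = |⟨+y|+x⟩|² = 1/2.
After stage 2 the state is |+y⟩; P(|-z⟩) = |⟨-z|+y⟩|² = 1/2.
Joint probability = 9/34 × 1/2 × 1/2 = 0.066.

0.066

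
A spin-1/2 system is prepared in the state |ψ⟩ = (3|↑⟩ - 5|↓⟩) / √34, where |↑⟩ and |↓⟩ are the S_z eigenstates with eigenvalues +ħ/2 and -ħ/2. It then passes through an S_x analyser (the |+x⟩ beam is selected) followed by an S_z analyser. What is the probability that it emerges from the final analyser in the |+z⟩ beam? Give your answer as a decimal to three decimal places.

First analyser (S_x): P(|+x⟩) = |⟨+x|ψ⟩|² = 4/68.
After stage 1 the state is |+x⟩; P(|+z⟩) = |⟨+z|+x⟩|² = 1/2.
Joint probability = 4/68 × 1/2 = 0.029.

0.029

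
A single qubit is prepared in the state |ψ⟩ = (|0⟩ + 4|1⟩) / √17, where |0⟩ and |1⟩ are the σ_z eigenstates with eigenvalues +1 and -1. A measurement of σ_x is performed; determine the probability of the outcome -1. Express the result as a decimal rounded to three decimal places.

0.265

|-x⟩ = (|0⟩ - |1⟩)/√2, so ⟨-x|ψ⟩ = (-3) / (√2·√17).
P = |-3|² / 34 = 9/34.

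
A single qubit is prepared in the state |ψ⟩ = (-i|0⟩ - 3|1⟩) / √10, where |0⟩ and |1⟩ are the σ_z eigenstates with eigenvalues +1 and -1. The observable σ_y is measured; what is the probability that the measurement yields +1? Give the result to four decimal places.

|+y⟩ = (|0⟩ + i|1⟩)/√2, so ⟨+y|ψ⟩ = (2i) / (√2·√10).
P = |2i|² / 20 = 4/20.

0.2000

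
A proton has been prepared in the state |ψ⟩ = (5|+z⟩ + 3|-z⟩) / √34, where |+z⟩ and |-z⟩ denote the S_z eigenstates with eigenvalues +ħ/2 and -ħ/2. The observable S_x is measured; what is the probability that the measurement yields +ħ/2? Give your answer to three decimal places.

|+x⟩ = (|+z⟩ + |-z⟩)/√2, so ⟨+x|ψ⟩ = (8) / (√2·√34).
P = |8|² / 68 = 64/68.

0.941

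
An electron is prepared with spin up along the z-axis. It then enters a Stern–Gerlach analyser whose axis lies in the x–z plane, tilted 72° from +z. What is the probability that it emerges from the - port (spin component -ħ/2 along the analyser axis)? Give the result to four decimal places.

For spin-½, the probability of finding spin-up along an axis at angle θ to the initial spin direction is cos²(θ/2); spin-down is sin²(θ/2).
θ = 72°, so P = sin²(36°) ≈ 0.3455.

0.3455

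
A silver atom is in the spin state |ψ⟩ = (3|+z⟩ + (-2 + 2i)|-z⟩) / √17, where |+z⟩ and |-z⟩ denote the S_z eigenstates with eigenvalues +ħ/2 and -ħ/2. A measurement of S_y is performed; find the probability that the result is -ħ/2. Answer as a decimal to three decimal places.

0.147

|-y⟩ = (|+z⟩ - i|-z⟩)/√2, so ⟨-y|ψ⟩ = (1 - 2i) / (√2·√17).
P = |1 - 2i|² / 34 = 5/34.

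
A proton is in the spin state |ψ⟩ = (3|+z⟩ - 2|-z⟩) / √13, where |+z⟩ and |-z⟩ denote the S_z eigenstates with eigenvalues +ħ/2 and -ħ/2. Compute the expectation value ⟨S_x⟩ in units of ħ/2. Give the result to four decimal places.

⟨σ_x⟩ = 2 Re(a* b)/(|a|²+|b|²) with a = 3, b = -2.
a* b = -6, so ⟨σ_x⟩ = -12/13.
⟨S_x⟩ = (ħ/2)·⟨σ_x⟩.

-0.9231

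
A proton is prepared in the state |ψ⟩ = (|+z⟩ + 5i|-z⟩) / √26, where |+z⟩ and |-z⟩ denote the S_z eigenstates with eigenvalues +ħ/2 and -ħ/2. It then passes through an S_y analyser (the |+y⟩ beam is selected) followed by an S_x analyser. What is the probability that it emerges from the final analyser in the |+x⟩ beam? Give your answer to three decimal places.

0.346

First analyser (S_y): P(|+y⟩) = |⟨+y|ψ⟩|² = 36/52.
After stage 1 the state is |+y⟩; P(|+x⟩) = |⟨+x|+y⟩|² = 1/2.
Joint probability = 36/52 × 1/2 = 0.346.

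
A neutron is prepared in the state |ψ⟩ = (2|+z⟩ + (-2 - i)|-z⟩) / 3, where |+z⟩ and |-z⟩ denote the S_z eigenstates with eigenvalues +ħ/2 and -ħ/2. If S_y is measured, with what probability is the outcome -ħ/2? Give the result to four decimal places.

|-y⟩ = (|+z⟩ - i|-z⟩)/√2, so ⟨-y|ψ⟩ = (3 - 2i) / (√2·3).
P = |3 - 2i|² / 18 = 13/18.

0.7222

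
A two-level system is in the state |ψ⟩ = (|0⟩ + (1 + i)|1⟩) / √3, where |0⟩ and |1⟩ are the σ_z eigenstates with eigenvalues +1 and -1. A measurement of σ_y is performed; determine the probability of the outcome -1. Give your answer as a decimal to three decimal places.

|-y⟩ = (|0⟩ - i|1⟩)/√2, so ⟨-y|ψ⟩ = (i) / (√2·√3).
P = |i|² / 6 = 1/6.

0.167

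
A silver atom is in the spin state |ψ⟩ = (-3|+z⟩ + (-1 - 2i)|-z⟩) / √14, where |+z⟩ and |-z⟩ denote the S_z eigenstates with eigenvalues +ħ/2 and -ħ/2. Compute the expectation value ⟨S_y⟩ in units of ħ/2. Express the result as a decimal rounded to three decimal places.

⟨σ_y⟩ = 2 Im(a* b)/(|a|²+|b|²) with a = -3, b = (-1 - 2i).
a* b = (3 + 6i), so ⟨σ_y⟩ = 12/14.
⟨S_y⟩ = (ħ/2)·⟨σ_y⟩.

0.857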